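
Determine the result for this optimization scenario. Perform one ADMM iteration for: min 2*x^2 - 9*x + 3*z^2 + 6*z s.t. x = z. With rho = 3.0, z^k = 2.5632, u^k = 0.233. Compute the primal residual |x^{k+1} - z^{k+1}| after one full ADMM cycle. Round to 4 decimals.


ADMM iteration with rho = 3.0, z^k = 2.5632, u^k = 0.233
Step 1: x-update.
Minimize 2*x^2 - 9*x + (3.0/2)*(x - 2.5632 + 0.233)^2
FOC: (2*2 + 3.0)*x = 9 + 3.0*(2.5632 - 0.233)
x^{k+1} = 2.2844
Step 2: z-update.
Minimize 3*z^2 + 6*z + (3.0/2)*(2.2844 - z + 0.233)^2
FOC: (2*3 + 3.0)*z = -6 + 3.0*(2.2844 + 0.233)
z^{k+1} = 0.1725
Step 3: u-update.
u^{k+1} = 0.233 + 2.2844 - 0.1725 = 2.3449
Step 4: Primal residual = |2.2844 - 0.1725| = 2.1119


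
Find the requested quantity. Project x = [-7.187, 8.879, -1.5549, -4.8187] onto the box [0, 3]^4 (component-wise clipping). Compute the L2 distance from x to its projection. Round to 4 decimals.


Project each component onto [0, 3].
clip(-7.187) = 0.0, clip(8.879) = 3.0, clip(-1.5549) = 0.0, clip(-4.8187) = 0.0
Projection = [0.0, 3.0, 0.0, 0.0]
Squared diffs: [51.653, 34.5626, 2.4177, 23.2199]
Distance = sqrt(111.8532) = 10.5761


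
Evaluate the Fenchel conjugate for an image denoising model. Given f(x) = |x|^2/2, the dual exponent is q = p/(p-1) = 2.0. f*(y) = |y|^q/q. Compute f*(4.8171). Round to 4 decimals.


The conjugate exponent q satisfies 1/p + 1/q = 1.
p = 2, so q = 2/(2 - 1) = 2.0
|y|^q = 4.8171^2.0 = 23.2045
f*(4.8171) = 23.2045 / 2.0 = 11.6022


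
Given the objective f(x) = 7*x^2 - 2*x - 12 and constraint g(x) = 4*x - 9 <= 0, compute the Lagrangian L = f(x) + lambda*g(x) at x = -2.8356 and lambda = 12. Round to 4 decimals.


Step 1: Evaluate f(x).
f(-2.8356) = 7*(-2.8356)^2 - 2*(-2.8356) - 12 = 49.9556
Step 2: Evaluate g(x).
g(-2.8356) = 4*-2.8356 - 9 = -20.3424
Step 3: Compute Lagrangian.
L = 49.9556 + 12*-20.3424 = -194.1532


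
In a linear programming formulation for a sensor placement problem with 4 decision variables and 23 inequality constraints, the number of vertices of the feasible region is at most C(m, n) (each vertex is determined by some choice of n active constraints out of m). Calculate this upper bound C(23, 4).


Each vertex corresponds to some choice of n active constraints out of m, so the number of vertices is at most C(m, n) = m! / (n!(m-n)!).
m = 23, n = 4
Numerator: 23 * 22 * 21 * 20
Denominator: 4! = 24
C(23, 4) = 8855


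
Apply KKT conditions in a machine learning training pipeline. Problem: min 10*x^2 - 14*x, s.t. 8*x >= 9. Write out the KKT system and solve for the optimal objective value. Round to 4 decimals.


Step 1: Try lambda = 0 (constraint inactive).
x_unc = 14/(2*10) = 0.7
Check: 8*0.7 = 5.6 < 9 -- violated!
Step 2: Constraint must be active: 8*x = 9
x* = 9/8 = 1.125
lambda = (2*10*1.125 - 14)/8 = 1.0625
Step 3: Compute optimal value.
f(x*) = 10*1.125^2 - 14*1.125 = -3.0938


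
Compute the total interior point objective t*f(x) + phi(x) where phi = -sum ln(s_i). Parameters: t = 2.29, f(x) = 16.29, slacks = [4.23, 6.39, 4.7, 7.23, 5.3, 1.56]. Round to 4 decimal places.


Step 1: Compute log-barrier.
ln values: [1.4422, 1.8547, 1.5476, 1.9782, 1.6677, 0.4447]
phi = -(1.4422 + 1.8547 + 1.5476 + 1.9782 + 1.6677 + 0.4447) = -8.9351
Step 2: Compute augmented objective.
t*f(x) = 2.29*16.29 = 37.3041
Total = 37.3041 - 8.9351 = 28.369


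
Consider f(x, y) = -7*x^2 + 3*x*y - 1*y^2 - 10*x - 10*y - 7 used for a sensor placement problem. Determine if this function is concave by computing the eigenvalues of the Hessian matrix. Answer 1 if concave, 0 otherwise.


The Hessian of f(x,y) = -7*x^2 + 3*x*y - 1*y^2 - 10*x - 10*y - 7 is:
H = [[-14, 3], [3, -2]]
Trace = -14 - 2 = -16
Determinant = -14*-2 - (3)^2 = 19
Discriminant = (-16)^2 - 4*19 = 180.0
Eigenvalues: lambda_1 = -14.7082, lambda_2 = -1.2918
The function is concave.

1


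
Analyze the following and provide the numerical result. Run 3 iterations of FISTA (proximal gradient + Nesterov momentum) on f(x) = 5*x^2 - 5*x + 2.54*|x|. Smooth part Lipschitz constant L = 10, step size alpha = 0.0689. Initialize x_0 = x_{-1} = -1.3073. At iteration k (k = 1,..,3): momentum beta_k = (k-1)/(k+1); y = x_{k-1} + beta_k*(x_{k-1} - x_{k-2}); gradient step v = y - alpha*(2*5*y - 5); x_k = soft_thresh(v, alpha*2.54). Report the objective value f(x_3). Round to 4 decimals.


FISTA on f(x) = 5*x^2 - 5*x + 2.54*|x|
L = 10, alpha = 0.0689
Iteration 1: beta = 0.0, y = -1.3073 + 0.0*(-1.3073 + 1.3073) = -1.3073
  grad(y) = -18.073, v = y - alpha*grad = -0.0621
  prox(v) = soft_thresh(-0.0621, 0.175) = 0.0
Iteration 2: beta = 0.3333, y = 0.0 + 0.3333*(0.0 + 1.3073) = 0.4358
  grad(y) = -0.6423, v = y - alpha*grad = 0.48
  prox(v) = soft_thresh(0.48, 0.175) = 0.305
Iteration 3: beta = 0.5, y = 0.305 + 0.5*(0.305 - 0.0) = 0.4575
  grad(y) = -0.4247, v = y - alpha*grad = 0.4868
  prox(v) = soft_thresh(0.4868, 0.175) = 0.3118
f(x_3) = 5*0.3118^2 - 5*0.3118 + 2.54*|0.3118| = -0.2809


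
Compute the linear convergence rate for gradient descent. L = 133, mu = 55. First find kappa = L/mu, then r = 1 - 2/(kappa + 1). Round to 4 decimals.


Step 1: Compute the condition number.
kappa = L/mu = 133/55 = 2.4182
Step 2: Compute the convergence rate.
r = 1 - 2/(kappa + 1) = 1 - 2*mu/(L + mu) = (L - mu)/(L + mu) = 78/188 = 0.4149


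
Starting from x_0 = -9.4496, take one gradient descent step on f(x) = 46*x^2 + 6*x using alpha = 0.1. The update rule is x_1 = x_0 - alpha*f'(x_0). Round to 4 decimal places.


We compute the gradient at x_0 and apply the update.
f'(x) = 92*x + 6
f'(-9.4496) = 92*-9.4496 + 6 = -863.3632
x_1 = -9.4496 - 0.1*-863.3632 = 76.8867


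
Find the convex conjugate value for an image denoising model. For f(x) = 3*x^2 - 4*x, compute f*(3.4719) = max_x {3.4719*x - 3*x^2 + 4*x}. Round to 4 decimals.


f*(y) = sup_x {y*x - a*x^2 - b*x} = sup_x {(y-b)*x - a*x^2}
FOC: (y - b) - 2a*x = 0 => x* = (y - b)/(2a)
x* = (3.4719 + 4)/(2*3) = 1.2453
f*(3.4719) = (y-b)^2/(4a) = (3.4719 + 4)^2/(4*3)
= 55.8293/12 = 4.6524


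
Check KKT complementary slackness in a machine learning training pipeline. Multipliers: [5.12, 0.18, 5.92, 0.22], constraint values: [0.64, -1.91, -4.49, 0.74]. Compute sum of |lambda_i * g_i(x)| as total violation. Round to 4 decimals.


KKT complementary slackness check:
lambda_1 * g_1 = 5.12 * 0.64 = 3.2768
lambda_2 * g_2 = 0.18 * -1.91 = -0.3438
lambda_3 * g_3 = 5.92 * -4.49 = -26.5808
lambda_4 * g_4 = 0.22 * 0.74 = 0.1628
Total violation = 3.2768 + 0.3438 + 26.5808 + 0.1628 = 30.3642


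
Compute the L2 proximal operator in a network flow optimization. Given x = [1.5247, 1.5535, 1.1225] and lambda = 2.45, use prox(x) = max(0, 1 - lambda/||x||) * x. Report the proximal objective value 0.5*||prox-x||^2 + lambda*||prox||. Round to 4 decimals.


Step 1: Compute ||x||.
||x|| = 2.4491
Step 2: Compute scaling factor.
scale = max(0, 1 - 2.45/2.4491) = 0.0
Step 3: prox(x) = [0.0, 0.0, 0.0]
||prox(x)|| = 0.0
Step 4: Proximal objective.
0.5*||prox-x||^2 = 2.999
lambda*||prox|| = 0.0
Total = 2.999


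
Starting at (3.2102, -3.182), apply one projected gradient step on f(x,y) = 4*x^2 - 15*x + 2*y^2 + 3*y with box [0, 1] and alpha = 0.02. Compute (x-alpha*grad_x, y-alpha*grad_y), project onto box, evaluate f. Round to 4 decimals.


Step 1: Compute gradient at (3.2102, -3.182).
grad_x = 2*4*3.2102 - 15 = 10.6816
grad_y = 2*2*-3.182 + 3 = -9.728
Step 2: Gradient step.
x_raw = 3.2102 - 0.02*10.6816 = 2.9966
y_raw = -3.182 - 0.02*-9.728 = -2.9874
Step 3: Project onto [0, 1].
x_proj = clip(2.9966) = 1.0
y_proj = clip(-2.9874) = 0.0
Step 4: Evaluate f.
f(1.0, 0.0) = -11.0


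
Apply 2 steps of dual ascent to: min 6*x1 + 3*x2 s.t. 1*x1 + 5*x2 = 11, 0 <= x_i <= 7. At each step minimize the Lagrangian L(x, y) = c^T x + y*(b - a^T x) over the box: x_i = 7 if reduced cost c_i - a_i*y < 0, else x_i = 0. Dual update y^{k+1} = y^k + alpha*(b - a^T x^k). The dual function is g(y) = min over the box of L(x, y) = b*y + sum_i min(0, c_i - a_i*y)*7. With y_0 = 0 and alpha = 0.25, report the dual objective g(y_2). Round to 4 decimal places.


Dual ascent for LP: min 6*x1 + 3*x2, 1*x1 + 5*x2 = 11, 0 <= x_i <= 7
Step 1: y^k = 0.0, reduced costs: (6.0, 3.0)
  x^k = (0.0, 0.0), subgradient = b - a^T x = 11.0
  y^{k+1} = 0.0 + 0.25*11.0 = 2.75
Step 2: y^k = 2.75, reduced costs: (3.25, -10.75)
  x^k = (0.0, 7.0), subgradient = b - a^T x = -24.0
  y^{k+1} = 2.75 + 0.25*-24.0 = -3.25
Dual objective at y_2 = -3.25: reduced costs (9.25, 19.25), box minimizer x = (0.0, 0.0)
g(y_2) = b*y + (c1 - a1*y)*x1 + (c2 - a2*y)*x2 = 11*(-3.25) + 9.25*0.0 + 19.25*0.0 = -35.75 + 0.0 + 0.0 = -35.75


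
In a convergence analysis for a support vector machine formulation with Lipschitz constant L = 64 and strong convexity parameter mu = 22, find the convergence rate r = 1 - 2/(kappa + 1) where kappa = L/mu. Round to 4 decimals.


Step 1: Compute the condition number.
kappa = L/mu = 64/22 = 2.9091
Step 2: Compute the convergence rate.
r = 1 - 2/(kappa + 1) = 1 - 2*mu/(L + mu) = (L - mu)/(L + mu) = 42/86 = 0.4884


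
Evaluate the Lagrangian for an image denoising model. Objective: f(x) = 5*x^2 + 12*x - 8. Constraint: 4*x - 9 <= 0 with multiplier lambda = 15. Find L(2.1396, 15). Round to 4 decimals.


Step 1: Evaluate f(x).
f(2.1396) = 5*2.1396^2 + 12*2.1396 - 8 = 40.5646
Step 2: Evaluate g(x).
g(2.1396) = 4*2.1396 - 9 = -0.4416
Step 3: Compute Lagrangian.
L = 40.5646 + 15*-0.4416 = 33.9406


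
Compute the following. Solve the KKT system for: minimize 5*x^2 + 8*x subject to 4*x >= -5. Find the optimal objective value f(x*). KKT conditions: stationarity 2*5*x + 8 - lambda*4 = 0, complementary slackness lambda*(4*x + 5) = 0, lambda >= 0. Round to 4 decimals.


Step 1: Try lambda = 0 (constraint inactive).
Stationarity: 2*5*x + 8 = 0
x* = -8/(2*5) = -0.8
Check constraint: 4*-0.8 = -3.2 >= -5 -- satisfied.
Step 2: Compute optimal value.
f(x*) = 5*(-0.8)^2 + 8*(-0.8) = -3.2


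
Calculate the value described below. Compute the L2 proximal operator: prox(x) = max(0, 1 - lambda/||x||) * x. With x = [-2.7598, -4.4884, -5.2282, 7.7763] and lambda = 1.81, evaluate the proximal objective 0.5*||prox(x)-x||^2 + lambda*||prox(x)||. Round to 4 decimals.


Step 1: Compute ||x||.
||x|| = 10.7502
Step 2: Compute scaling factor.
scale = max(0, 1 - 1.81/10.7502) = 0.8316
Step 3: prox(x) = [-2.2951, -3.7327, -4.3479, 6.467]
||prox(x)|| = 8.9402
Step 4: Proximal objective.
0.5*||prox-x||^2 = 1.6381
lambda*||prox|| = 16.1818
Total = 17.8198


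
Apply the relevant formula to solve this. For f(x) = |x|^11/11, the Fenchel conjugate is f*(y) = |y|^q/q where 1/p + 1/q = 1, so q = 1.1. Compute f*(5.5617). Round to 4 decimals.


The conjugate exponent q satisfies 1/p + 1/q = 1.
p = 11, so q = 11/(11 - 1) = 1.1
|y|^q = 5.5617^1.1 = 6.6028
f*(5.5617) = 6.6028 / 1.1 = 6.0025


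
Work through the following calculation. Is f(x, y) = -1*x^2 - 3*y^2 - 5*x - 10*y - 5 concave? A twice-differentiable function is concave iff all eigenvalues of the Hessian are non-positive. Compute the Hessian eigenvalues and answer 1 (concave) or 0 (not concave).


The Hessian of f(x,y) = -1*x^2 - 3*y^2 - 5*x - 10*y - 5 is:
H = [[-2, 0], [0, -6]]
Trace = -2 - 6 = -8
Determinant = -2*-6 - (0)^2 = 12
Discriminant = (-8)^2 - 4*12 = 16.0
Eigenvalues: lambda_1 = -6.0, lambda_2 = -2.0
The function is concave.

1


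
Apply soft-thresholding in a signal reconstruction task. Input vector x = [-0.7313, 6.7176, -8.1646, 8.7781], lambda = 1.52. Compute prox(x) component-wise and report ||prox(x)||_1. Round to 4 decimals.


Soft-thresholding with lambda = 1.52:
prox(-0.7313) = sign(-0.7313)*max(|-0.7313| - 1.52, 0) = 0.0
prox(6.7176) = sign(6.7176)*max(|6.7176| - 1.52, 0) = 5.1976
prox(-8.1646) = sign(-8.1646)*max(|-8.1646| - 1.52, 0) = -6.6446
prox(8.7781) = sign(8.7781)*max(|8.7781| - 1.52, 0) = 7.2581
prox(x) = [0.0, 5.1976, -6.6446, 7.2581]
||prox(x)||_1 = 0.0 + 5.1976 + 6.6446 + 7.2581 = 19.1003


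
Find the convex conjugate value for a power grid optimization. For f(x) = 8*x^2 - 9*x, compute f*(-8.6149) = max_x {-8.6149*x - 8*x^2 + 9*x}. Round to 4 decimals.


f*(y) = sup_x {y*x - a*x^2 - b*x} = sup_x {(y-b)*x - a*x^2}
FOC: (y - b) - 2a*x = 0 => x* = (y - b)/(2a)
x* = (-8.6149 + 9)/(2*8) = 0.0241
f*(-8.6149) = (y-b)^2/(4a) = (-8.6149 + 9)^2/(4*8)
= 0.1483/32 = 0.0046


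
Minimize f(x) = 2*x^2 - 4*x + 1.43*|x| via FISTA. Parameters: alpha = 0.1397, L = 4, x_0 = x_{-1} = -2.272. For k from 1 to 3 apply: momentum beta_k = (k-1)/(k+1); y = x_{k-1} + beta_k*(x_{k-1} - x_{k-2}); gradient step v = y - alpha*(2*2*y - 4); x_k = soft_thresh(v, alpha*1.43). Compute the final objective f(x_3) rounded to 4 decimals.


FISTA on f(x) = 2*x^2 - 4*x + 1.43*|x|
L = 4, alpha = 0.1397
Iteration 1: beta = 0.0, y = -2.272 + 0.0*(-2.272 + 2.272) = -2.272
  grad(y) = -13.088, v = y - alpha*grad = -0.4436
  prox(v) = soft_thresh(-0.4436, 0.1998) = -0.2438
Iteration 2: beta = 0.3333, y = -0.2438 + 0.3333*(-0.2438 + 2.272) = 0.4322
  grad(y) = -2.2711, v = y - alpha*grad = 0.7495
  prox(v) = soft_thresh(0.7495, 0.1998) = 0.5497
Iteration 3: beta = 0.5, y = 0.5497 + 0.5*(0.5497 + 0.2438) = 0.9465
  grad(y) = -0.214, v = y - alpha*grad = 0.9764
  prox(v) = soft_thresh(0.9764, 0.1998) = 0.7766
f(x_3) = 2*0.7766^2 - 4*0.7766 + 1.43*|0.7766| = -0.7896


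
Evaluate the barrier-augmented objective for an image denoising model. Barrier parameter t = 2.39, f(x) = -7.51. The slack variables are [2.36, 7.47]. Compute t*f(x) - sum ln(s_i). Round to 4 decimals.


Step 1: Compute log-barrier.
ln values: [0.8587, 2.0109]
phi = -(0.8587 + 2.0109) = -2.8696
Step 2: Compute augmented objective.
t*f(x) = 2.39*-7.51 = -17.9489
Total = -17.9489 - 2.8696 = -20.8185


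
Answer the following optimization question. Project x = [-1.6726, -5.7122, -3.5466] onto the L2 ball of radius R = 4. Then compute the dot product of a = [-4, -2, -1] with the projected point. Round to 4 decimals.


Step 1: Compute ||x|| (intermediates to 6 decimals).
||x|| = sqrt((-1.6726)^2 + (-5.7122)^2 + (-3.5466)^2) = 6.928578
Step 2: Project.
Since ||x|| > R, scale = R/||x|| = 4/6.928578 = 0.577319, proj(x) = scale * x
proj(x) = [-0.965624, -3.297762, -2.04752]
Step 3: Dot product.
a^T * proj(x) = -4*(-0.965624) - 2*(-3.297762) - 1*(-2.04752) = 12.5055


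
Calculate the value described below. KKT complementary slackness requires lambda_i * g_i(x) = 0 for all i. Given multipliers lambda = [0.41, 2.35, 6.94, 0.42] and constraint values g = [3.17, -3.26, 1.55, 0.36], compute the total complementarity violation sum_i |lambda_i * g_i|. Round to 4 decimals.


KKT complementary slackness check:
lambda_1 * g_1 = 0.41 * 3.17 = 1.2997
lambda_2 * g_2 = 2.35 * -3.26 = -7.661
lambda_3 * g_3 = 6.94 * 1.55 = 10.757
lambda_4 * g_4 = 0.42 * 0.36 = 0.1512
Total violation = 1.2997 + 7.661 + 10.757 + 0.1512 = 19.8689


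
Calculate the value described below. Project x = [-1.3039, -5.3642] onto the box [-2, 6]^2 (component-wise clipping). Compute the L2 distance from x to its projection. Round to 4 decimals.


Project each component onto [-2, 6].
clip(-1.3039) = -1.3039, clip(-5.3642) = -2.0
Projection = [-1.3039, -2.0]
Squared diffs: [0.0, 11.3178]
Distance = sqrt(11.3178) = 3.3642


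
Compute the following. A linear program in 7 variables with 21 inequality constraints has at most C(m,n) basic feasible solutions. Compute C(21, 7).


Each vertex corresponds to some choice of n active constraints out of m, so the number of vertices is at most C(m, n) = m! / (n!(m-n)!).
m = 21, n = 7
Numerator: 21 * 20 * 19 * 18 * 17 * 16 * 15
Denominator: 7! = 5040
C(21, 7) = 116280


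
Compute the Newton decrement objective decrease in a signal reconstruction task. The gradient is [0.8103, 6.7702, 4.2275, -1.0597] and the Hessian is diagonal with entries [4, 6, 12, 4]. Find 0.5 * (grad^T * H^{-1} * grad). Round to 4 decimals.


Step 1: H is diagonal, so H^(-1) * g = [0.2026, 1.1284, 0.3523, -0.2649].
Step 2: g^T H^(-1) g = sum_i g_i^2 / H_ii
  = (0.8103)^2/4 + (6.7702)^2/6 + (4.2275)^2/12 + (-1.0597)^2/4
  = 0.1641 + 7.6393 + 1.4893 + 0.2807 = 9.5735
Step 3: Objective decrease = 0.5 * g^T H^(-1) g = 4.7867


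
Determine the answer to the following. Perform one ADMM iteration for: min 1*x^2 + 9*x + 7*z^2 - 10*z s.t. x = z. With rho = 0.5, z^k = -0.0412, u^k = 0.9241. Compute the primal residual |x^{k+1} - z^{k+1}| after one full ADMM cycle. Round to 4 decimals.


ADMM iteration with rho = 0.5, z^k = -0.0412, u^k = 0.9241
Step 1: x-update.
Minimize 1*x^2 + 9*x + (0.5/2)*(x + 0.0412 + 0.9241)^2
FOC: (2*1 + 0.5)*x = -9 + 0.5*(-0.0412 - 0.9241)
x^{k+1} = -3.7931
Step 2: z-update.
Minimize 7*z^2 - 10*z + (0.5/2)*(-3.7931 - z + 0.9241)^2
FOC: (2*7 + 0.5)*z = 10 + 0.5*(-3.7931 + 0.9241)
z^{k+1} = 0.5907
Step 3: u-update.
u^{k+1} = 0.9241 - 3.7931 - 0.5907 = -3.4597
Step 4: Primal residual = |-3.7931 - 0.5907| = 4.3838


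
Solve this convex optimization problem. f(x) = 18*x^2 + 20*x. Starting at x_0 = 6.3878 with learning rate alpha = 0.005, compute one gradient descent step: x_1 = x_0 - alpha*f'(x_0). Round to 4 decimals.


We compute the gradient at x_0 and apply the update.
f'(x) = 36*x + 20
f'(6.3878) = 36*6.3878 + 20 = 249.9608
x_1 = 6.3878 - 0.005*249.9608 = 5.138


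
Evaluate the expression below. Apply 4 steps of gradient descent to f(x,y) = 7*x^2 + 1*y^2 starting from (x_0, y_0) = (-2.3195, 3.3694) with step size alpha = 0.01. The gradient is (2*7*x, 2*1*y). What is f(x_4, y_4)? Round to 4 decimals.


Gradient descent on f(x,y) = 7*x^2 + 1*y^2.
Starting point: (-2.3195, 3.3694), alpha = 0.01
Step 1: grad_x = 2*7*-2.3195 = -32.473, grad_y = 2*1*3.3694 = 6.7388
  x_1 = -2.3195 - 0.01*-32.473 = -1.9948
  y_1 = 3.3694 - 0.01*6.7388 = 3.302
Step 2: grad_x = 2*7*-1.9948 = -27.9268, grad_y = 2*1*3.302 = 6.604
  x_2 = -1.9948 - 0.01*-27.9268 = -1.7155
  y_2 = 3.302 - 0.01*6.604 = 3.236
Step 3: grad_x = 2*7*-1.7155 = -24.017, grad_y = 2*1*3.236 = 6.4719
  x_3 = -1.7155 - 0.01*-24.017 = -1.4753
  y_3 = 3.236 - 0.01*6.4719 = 3.1713
Step 4: grad_x = 2*7*-1.4753 = -20.6546, grad_y = 2*1*3.1713 = 6.3425
  x_4 = -1.4753 - 0.01*-20.6546 = -1.2688
  y_4 = 3.1713 - 0.01*6.3425 = 3.1078
f(-1.2688, 3.1078) = 7*(-1.2688)^2 + 1*3.1078^2 = 20.9273


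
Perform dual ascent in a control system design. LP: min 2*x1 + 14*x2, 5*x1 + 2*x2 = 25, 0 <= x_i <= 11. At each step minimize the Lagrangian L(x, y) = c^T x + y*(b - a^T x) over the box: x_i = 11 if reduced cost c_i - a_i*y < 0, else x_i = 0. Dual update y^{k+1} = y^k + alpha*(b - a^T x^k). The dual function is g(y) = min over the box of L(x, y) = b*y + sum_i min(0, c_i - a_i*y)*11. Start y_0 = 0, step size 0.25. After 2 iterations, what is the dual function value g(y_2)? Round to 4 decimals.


Dual ascent for LP: min 2*x1 + 14*x2, 5*x1 + 2*x2 = 25, 0 <= x_i <= 11
Step 1: y^k = 0.0, reduced costs: (2.0, 14.0)
  x^k = (0.0, 0.0), subgradient = b - a^T x = 25.0
  y^{k+1} = 0.0 + 0.25*25.0 = 6.25
Step 2: y^k = 6.25, reduced costs: (-29.25, 1.5)
  x^k = (11.0, 0.0), subgradient = b - a^T x = -30.0
  y^{k+1} = 6.25 + 0.25*-30.0 = -1.25
Dual objective at y_2 = -1.25: reduced costs (8.25, 16.5), box minimizer x = (0.0, 0.0)
g(y_2) = b*y + (c1 - a1*y)*x1 + (c2 - a2*y)*x2 = 25*(-1.25) + 8.25*0.0 + 16.5*0.0 = -31.25 + 0.0 + 0.0 = -31.25


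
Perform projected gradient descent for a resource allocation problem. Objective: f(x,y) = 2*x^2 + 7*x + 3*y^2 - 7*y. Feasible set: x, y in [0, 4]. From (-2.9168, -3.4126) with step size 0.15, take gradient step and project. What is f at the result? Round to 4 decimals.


Step 1: Compute gradient at (-2.9168, -3.4126).
grad_x = 2*2*-2.9168 + 7 = -4.6672
grad_y = 2*3*-3.4126 - 7 = -27.4756
Step 2: Gradient step.
x_raw = -2.9168 - 0.15*-4.6672 = -2.2167
y_raw = -3.4126 - 0.15*-27.4756 = 0.7087
Step 3: Project onto [0, 4].
x_proj = clip(-2.2167) = 0.0
y_proj = clip(0.7087) = 0.7087
Step 4: Evaluate f.
f(0.0, 0.7087) = -3.4542


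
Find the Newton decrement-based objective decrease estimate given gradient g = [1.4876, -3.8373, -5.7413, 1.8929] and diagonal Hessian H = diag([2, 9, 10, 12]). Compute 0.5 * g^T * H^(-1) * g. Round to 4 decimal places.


Step 1: H is diagonal, so H^(-1) * g = [0.7438, -0.4264, -0.5741, 0.1577].
Step 2: g^T H^(-1) g = sum_i g_i^2 / H_ii
  = (1.4876)^2/2 + (-3.8373)^2/9 + (-5.7413)^2/10 + (1.8929)^2/12
  = 1.1065 + 1.6361 + 3.2963 + 0.2986 = 6.3374
Step 3: Objective decrease = 0.5 * g^T H^(-1) g = 3.1687


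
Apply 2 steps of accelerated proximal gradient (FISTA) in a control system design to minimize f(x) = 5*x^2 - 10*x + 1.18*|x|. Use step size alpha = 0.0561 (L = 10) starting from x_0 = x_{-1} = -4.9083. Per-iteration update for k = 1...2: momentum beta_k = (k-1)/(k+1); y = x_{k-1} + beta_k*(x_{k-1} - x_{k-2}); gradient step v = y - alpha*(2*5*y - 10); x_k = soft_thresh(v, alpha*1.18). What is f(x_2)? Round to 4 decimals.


FISTA on f(x) = 5*x^2 - 10*x + 1.18*|x|
L = 10, alpha = 0.0561
Iteration 1: beta = 0.0, y = -4.9083 + 0.0*(-4.9083 + 4.9083) = -4.9083
  grad(y) = -59.083, v = y - alpha*grad = -1.5937
  prox(v) = soft_thresh(-1.5937, 0.0662) = -1.5275
Iteration 2: beta = 0.3333, y = -1.5275 + 0.3333*(-1.5275 + 4.9083) = -0.4006
  grad(y) = -14.0063, v = y - alpha*grad = 0.3851
  prox(v) = soft_thresh(0.3851, 0.0662) = 0.3189
f(x_2) = 5*0.3189^2 - 10*0.3189 + 1.18*|0.3189| = -2.3044


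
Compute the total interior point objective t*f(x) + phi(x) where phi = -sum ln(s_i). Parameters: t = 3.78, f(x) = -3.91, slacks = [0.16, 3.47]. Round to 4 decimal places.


Step 1: Compute log-barrier.
ln values: [-1.8326, 1.2442]
phi = -(-1.8326 + 1.2442) = 0.5884
Step 2: Compute augmented objective.
t*f(x) = 3.78*-3.91 = -14.7798
Total = -14.7798 + 0.5884 = -14.1914


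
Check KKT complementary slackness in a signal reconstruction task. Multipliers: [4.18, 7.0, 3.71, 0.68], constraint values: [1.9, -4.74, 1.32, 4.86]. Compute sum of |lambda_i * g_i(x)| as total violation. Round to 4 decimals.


KKT complementary slackness check:
lambda_1 * g_1 = 4.18 * 1.9 = 7.942
lambda_2 * g_2 = 7.0 * -4.74 = -33.18
lambda_3 * g_3 = 3.71 * 1.32 = 4.8972
lambda_4 * g_4 = 0.68 * 4.86 = 3.3048
Total violation = 7.942 + 33.18 + 4.8972 + 3.3048 = 49.324


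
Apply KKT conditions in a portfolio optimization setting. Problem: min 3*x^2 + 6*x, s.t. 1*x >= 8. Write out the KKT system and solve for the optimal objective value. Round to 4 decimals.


Step 1: Try lambda = 0 (constraint inactive).
x_unc = -6/(2*3) = -1.0
Check: 1*-1.0 = -1.0 < 8 -- violated!
Step 2: Constraint must be active: 1*x = 8
x* = 8/1 = 8.0
lambda = (2*3*8.0 + 6)/1 = 54.0
Step 3: Compute optimal value.
f(x*) = 3*8.0^2 + 6*8.0 = 240.0


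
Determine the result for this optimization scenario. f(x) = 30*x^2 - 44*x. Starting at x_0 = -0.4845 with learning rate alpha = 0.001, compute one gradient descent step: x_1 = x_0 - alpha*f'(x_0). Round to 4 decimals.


We compute the gradient at x_0 and apply the update.
f'(x) = 60*x - 44
f'(-0.4845) = 60*-0.4845 - 44 = -73.07
x_1 = -0.4845 - 0.001*-73.07 = -0.4114


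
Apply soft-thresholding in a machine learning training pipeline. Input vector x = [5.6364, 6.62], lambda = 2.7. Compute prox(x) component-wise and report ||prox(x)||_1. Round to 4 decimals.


Soft-thresholding with lambda = 2.7:
prox(5.6364) = sign(5.6364)*max(|5.6364| - 2.7, 0) = 2.9364
prox(6.62) = sign(6.62)*max(|6.62| - 2.7, 0) = 3.92
prox(x) = [2.9364, 3.92]
||prox(x)||_1 = 2.9364 + 3.92 = 6.8564


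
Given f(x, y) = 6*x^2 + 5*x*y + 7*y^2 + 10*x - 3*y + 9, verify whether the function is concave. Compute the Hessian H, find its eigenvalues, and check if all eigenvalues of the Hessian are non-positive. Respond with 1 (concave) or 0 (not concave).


The Hessian of f(x,y) = 6*x^2 + 5*x*y + 7*y^2 + 10*x - 3*y + 9 is:
H = [[12, 5], [5, 14]]
Trace = 12 + 14 = 26
Determinant = 12*14 - (5)^2 = 143
Discriminant = (26)^2 - 4*143 = 104.0
Eigenvalues: lambda_1 = 7.901, lambda_2 = 18.099
The function is not concave.

0


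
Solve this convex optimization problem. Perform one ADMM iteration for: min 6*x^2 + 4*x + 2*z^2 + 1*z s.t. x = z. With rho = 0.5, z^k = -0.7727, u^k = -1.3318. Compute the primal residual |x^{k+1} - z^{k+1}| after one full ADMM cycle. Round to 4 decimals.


ADMM iteration with rho = 0.5, z^k = -0.7727, u^k = -1.3318
Step 1: x-update.
Minimize 6*x^2 + 4*x + (0.5/2)*(x + 0.7727 - 1.3318)^2
FOC: (2*6 + 0.5)*x = -4 + 0.5*(-0.7727 + 1.3318)
x^{k+1} = -0.2976
Step 2: z-update.
Minimize 2*z^2 + 1*z + (0.5/2)*(-0.2976 - z - 1.3318)^2
FOC: (2*2 + 0.5)*z = -1 + 0.5*(-0.2976 - 1.3318)
z^{k+1} = -0.4033
Step 3: u-update.
u^{k+1} = -1.3318 - 0.2976 + 0.4033 = -1.2262
Step 4: Primal residual = |-0.2976 + 0.4033| = 0.1056


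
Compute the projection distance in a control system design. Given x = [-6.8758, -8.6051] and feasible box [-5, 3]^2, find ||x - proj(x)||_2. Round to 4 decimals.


Project each component onto [-5, 3].
clip(-6.8758) = -5.0, clip(-8.6051) = -5.0
Projection = [-5.0, -5.0]
Squared diffs: [3.5186, 12.9967]
Distance = sqrt(16.5153) = 4.0639


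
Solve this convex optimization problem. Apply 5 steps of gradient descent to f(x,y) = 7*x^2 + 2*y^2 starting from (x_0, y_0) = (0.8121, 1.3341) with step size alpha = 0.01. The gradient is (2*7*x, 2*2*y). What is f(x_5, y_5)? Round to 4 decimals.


Gradient descent on f(x,y) = 7*x^2 + 2*y^2.
Starting point: (0.8121, 1.3341), alpha = 0.01
Step 1: grad_x = 2*7*0.8121 = 11.3694, grad_y = 2*2*1.3341 = 5.3364
  x_1 = 0.8121 - 0.01*11.3694 = 0.6984
  y_1 = 1.3341 - 0.01*5.3364 = 1.2807
Step 2: grad_x = 2*7*0.6984 = 9.7777, grad_y = 2*2*1.2807 = 5.1229
  x_2 = 0.6984 - 0.01*9.7777 = 0.6006
  y_2 = 1.2807 - 0.01*5.1229 = 1.2295
Step 3: grad_x = 2*7*0.6006 = 8.4088, grad_y = 2*2*1.2295 = 4.918
  x_3 = 0.6006 - 0.01*8.4088 = 0.5165
  y_3 = 1.2295 - 0.01*4.918 = 1.1803
Step 4: grad_x = 2*7*0.5165 = 7.2316, grad_y = 2*2*1.1803 = 4.7213
  x_4 = 0.5165 - 0.01*7.2316 = 0.4442
  y_4 = 1.1803 - 0.01*4.7213 = 1.1331
Step 5: grad_x = 2*7*0.4442 = 6.2192, grad_y = 2*2*1.1331 = 4.5325
  x_5 = 0.4442 - 0.01*6.2192 = 0.382
  y_5 = 1.1331 - 0.01*4.5325 = 1.0878
f(0.382, 1.0878) = 7*0.382^2 + 2*1.0878^2 = 3.3882


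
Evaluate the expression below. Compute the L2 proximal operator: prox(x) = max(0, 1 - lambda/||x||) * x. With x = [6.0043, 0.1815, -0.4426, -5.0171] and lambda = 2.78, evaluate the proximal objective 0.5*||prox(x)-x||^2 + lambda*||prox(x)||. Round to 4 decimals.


Step 1: Compute ||x||.
||x|| = 7.8391
Step 2: Compute scaling factor.
scale = max(0, 1 - 2.78/7.8391) = 0.6454
Step 3: prox(x) = [3.875, 0.1171, -0.2856, -3.2379]
||prox(x)|| = 5.0591
Step 4: Proximal objective.
0.5*||prox-x||^2 = 3.8642
lambda*||prox|| = 14.0643
Total = 17.9285


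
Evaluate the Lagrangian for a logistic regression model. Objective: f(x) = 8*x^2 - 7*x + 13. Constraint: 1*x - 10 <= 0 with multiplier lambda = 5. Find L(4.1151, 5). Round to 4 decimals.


Step 1: Evaluate f(x).
f(4.1151) = 8*4.1151^2 - 7*4.1151 + 13 = 119.6667
Step 2: Evaluate g(x).
g(4.1151) = 1*4.1151 - 10 = -5.8849
Step 3: Compute Lagrangian.
L = 119.6667 + 5*-5.8849 = 90.2422


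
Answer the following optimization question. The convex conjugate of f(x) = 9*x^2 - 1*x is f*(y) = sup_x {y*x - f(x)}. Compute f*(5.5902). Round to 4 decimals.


f*(y) = sup_x {y*x - a*x^2 - b*x} = sup_x {(y-b)*x - a*x^2}
FOC: (y - b) - 2a*x = 0 => x* = (y - b)/(2a)
x* = (5.5902 + 1)/(2*9) = 0.3661
f*(5.5902) = (y-b)^2/(4a) = (5.5902 + 1)^2/(4*9)
= 43.4307/36 = 1.2064


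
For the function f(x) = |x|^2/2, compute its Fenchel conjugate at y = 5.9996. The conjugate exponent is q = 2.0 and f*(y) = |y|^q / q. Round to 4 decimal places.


The conjugate exponent q satisfies 1/p + 1/q = 1.
p = 2, so q = 2/(2 - 1) = 2.0
|y|^q = 5.9996^2.0 = 35.9952
f*(5.9996) = 35.9952 / 2.0 = 17.9976


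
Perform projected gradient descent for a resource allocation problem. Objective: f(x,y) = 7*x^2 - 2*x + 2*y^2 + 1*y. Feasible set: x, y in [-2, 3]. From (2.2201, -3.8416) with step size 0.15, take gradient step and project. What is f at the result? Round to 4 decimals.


Step 1: Compute gradient at (2.2201, -3.8416).
grad_x = 2*7*2.2201 - 2 = 29.0814
grad_y = 2*2*-3.8416 + 1 = -14.3664
Step 2: Gradient step.
x_raw = 2.2201 - 0.15*29.0814 = -2.1421
y_raw = -3.8416 - 0.15*-14.3664 = -1.6866
Step 3: Project onto [-2, 3].
x_proj = clip(-2.1421) = -2.0
y_proj = clip(-1.6866) = -1.6866
Step 4: Evaluate f.
f(-2.0, -1.6866) = 36.0029


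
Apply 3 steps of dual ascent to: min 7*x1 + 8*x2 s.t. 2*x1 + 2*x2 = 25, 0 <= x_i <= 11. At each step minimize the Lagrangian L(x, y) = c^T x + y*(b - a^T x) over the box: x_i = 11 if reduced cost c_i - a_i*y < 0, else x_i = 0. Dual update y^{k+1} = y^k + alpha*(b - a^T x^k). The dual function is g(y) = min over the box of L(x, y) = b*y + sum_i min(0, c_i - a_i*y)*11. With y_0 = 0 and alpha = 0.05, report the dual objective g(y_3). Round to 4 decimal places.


Dual ascent for LP: min 7*x1 + 8*x2, 2*x1 + 2*x2 = 25, 0 <= x_i <= 11
Step 1: y^k = 0.0, reduced costs: (7.0, 8.0)
  x^k = (0.0, 0.0), subgradient = b - a^T x = 25.0
  y^{k+1} = 0.0 + 0.05*25.0 = 1.25
Step 2: y^k = 1.25, reduced costs: (4.5, 5.5)
  x^k = (0.0, 0.0), subgradient = b - a^T x = 25.0
  y^{k+1} = 1.25 + 0.05*25.0 = 2.5
Step 3: y^k = 2.5, reduced costs: (2.0, 3.0)
  x^k = (0.0, 0.0), subgradient = b - a^T x = 25.0
  y^{k+1} = 2.5 + 0.05*25.0 = 3.75
Dual objective at y_3 = 3.75: reduced costs (-0.5, 0.5), box minimizer x = (11.0, 0.0)
g(y_3) = b*y + (c1 - a1*y)*x1 + (c2 - a2*y)*x2 = 25*3.75 + (-0.5)*11.0 + 0.5*0.0 = 93.75 - 5.5 + 0.0 = 88.25


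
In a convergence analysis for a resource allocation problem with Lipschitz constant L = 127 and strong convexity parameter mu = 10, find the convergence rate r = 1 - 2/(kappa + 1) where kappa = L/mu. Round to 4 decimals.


Step 1: Compute the condition number.
kappa = L/mu = 127/10 = 12.7
Step 2: Compute the convergence rate.
r = 1 - 2/(kappa + 1) = 1 - 2*mu/(L + mu) = (L - mu)/(L + mu) = 117/137 = 0.854


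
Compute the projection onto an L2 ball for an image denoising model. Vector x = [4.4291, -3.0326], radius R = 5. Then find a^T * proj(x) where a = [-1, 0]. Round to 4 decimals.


Step 1: Compute ||x|| (intermediates to 6 decimals).
||x|| = sqrt(4.4291^2 + (-3.0326)^2) = 5.367829
Step 2: Project.
Since ||x|| > R, scale = R/||x|| = 5/5.367829 = 0.931475, proj(x) = scale * x
proj(x) = [4.125596, -2.824791]
Step 3: Dot product.
a^T * proj(x) = -1*4.125596 + 0*(-2.824791) = -4.1256


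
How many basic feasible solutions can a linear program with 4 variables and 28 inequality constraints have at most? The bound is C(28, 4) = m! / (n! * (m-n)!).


Each vertex corresponds to some choice of n active constraints out of m, so the number of vertices is at most C(m, n) = m! / (n!(m-n)!).
m = 28, n = 4
Numerator: 28 * 27 * 26 * 25
Denominator: 4! = 24
C(28, 4) = 20475


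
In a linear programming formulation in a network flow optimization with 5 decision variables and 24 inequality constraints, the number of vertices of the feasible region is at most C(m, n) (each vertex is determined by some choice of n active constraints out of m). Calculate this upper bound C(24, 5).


Each vertex corresponds to some choice of n active constraints out of m, so the number of vertices is at most C(m, n) = m! / (n!(m-n)!).
m = 24, n = 5
Numerator: 24 * 23 * 22 * 21 * 20
Denominator: 5! = 120
C(24, 5) = 42504


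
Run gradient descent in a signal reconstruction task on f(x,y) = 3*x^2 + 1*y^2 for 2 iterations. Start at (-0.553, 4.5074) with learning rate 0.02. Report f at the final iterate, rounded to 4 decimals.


Gradient descent on f(x,y) = 3*x^2 + 1*y^2.
Starting point: (-0.553, 4.5074), alpha = 0.02
Step 1: grad_x = 2*3*-0.553 = -3.318, grad_y = 2*1*4.5074 = 9.0148
  x_1 = -0.553 - 0.02*-3.318 = -0.4866
  y_1 = 4.5074 - 0.02*9.0148 = 4.3271
Step 2: grad_x = 2*3*-0.4866 = -2.9198, grad_y = 2*1*4.3271 = 8.6542
  x_2 = -0.4866 - 0.02*-2.9198 = -0.4282
  y_2 = 4.3271 - 0.02*8.6542 = 4.154
f(-0.4282, 4.154) = 3*(-0.4282)^2 + 1*4.154^2 = 17.8061


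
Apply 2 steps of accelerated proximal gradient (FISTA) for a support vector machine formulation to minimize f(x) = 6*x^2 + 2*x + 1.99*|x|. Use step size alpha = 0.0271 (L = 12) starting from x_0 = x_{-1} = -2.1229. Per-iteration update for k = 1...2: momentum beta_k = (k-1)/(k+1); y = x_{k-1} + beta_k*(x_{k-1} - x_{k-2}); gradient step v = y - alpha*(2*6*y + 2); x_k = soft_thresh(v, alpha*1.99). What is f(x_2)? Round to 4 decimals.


FISTA on f(x) = 6*x^2 + 2*x + 1.99*|x|
L = 12, alpha = 0.0271
Iteration 1: beta = 0.0, y = -2.1229 + 0.0*(-2.1229 + 2.1229) = -2.1229
  grad(y) = -23.4748, v = y - alpha*grad = -1.4867
  prox(v) = soft_thresh(-1.4867, 0.0539) = -1.4328
Iteration 2: beta = 0.3333, y = -1.4328 + 0.3333*(-1.4328 + 2.1229) = -1.2028
  grad(y) = -12.4333, v = y - alpha*grad = -0.8658
  prox(v) = soft_thresh(-0.8658, 0.0539) = -0.8119
f(x_2) = 6*(-0.8119)^2 + 2*(-0.8119) + 1.99*|-0.8119| = 3.947


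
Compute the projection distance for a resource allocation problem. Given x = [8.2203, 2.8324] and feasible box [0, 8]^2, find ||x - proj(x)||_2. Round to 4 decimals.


Project each component onto [0, 8].
clip(8.2203) = 8.0, clip(2.8324) = 2.8324
Projection = [8.0, 2.8324]
Squared diffs: [0.0485, 0.0]
Distance = sqrt(0.0485) = 0.2203


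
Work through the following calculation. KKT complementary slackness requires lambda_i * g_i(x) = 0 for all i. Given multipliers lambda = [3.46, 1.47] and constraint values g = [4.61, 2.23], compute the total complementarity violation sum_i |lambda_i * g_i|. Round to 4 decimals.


KKT complementary slackness check:
lambda_1 * g_1 = 3.46 * 4.61 = 15.9506
lambda_2 * g_2 = 1.47 * 2.23 = 3.2781
Total violation = 15.9506 + 3.2781 = 19.2287


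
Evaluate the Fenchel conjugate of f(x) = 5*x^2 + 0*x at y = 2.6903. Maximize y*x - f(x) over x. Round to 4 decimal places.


f*(y) = sup_x {y*x - a*x^2 - b*x} = sup_x {(y-b)*x - a*x^2}
FOC: (y - b) - 2a*x = 0 => x* = (y - b)/(2a)
x* = (2.6903 - 0)/(2*5) = 0.269
f*(2.6903) = (y-b)^2/(4a) = (2.6903 - 0)^2/(4*5)
= 7.2377/20 = 0.3619


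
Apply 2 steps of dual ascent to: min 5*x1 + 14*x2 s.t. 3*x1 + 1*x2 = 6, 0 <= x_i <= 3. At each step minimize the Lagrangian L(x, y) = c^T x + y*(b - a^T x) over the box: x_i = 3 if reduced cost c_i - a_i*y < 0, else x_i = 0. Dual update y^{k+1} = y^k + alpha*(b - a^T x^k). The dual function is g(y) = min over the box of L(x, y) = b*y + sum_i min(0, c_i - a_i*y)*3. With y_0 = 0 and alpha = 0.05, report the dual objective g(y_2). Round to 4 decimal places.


Dual ascent for LP: min 5*x1 + 14*x2, 3*x1 + 1*x2 = 6, 0 <= x_i <= 3
Step 1: y^k = 0.0, reduced costs: (5.0, 14.0)
  x^k = (0.0, 0.0), subgradient = b - a^T x = 6.0
  y^{k+1} = 0.0 + 0.05*6.0 = 0.3
Step 2: y^k = 0.3, reduced costs: (4.1, 13.7)
  x^k = (0.0, 0.0), subgradient = b - a^T x = 6.0
  y^{k+1} = 0.3 + 0.05*6.0 = 0.6
Dual objective at y_2 = 0.6: reduced costs (3.2, 13.4), box minimizer x = (0.0, 0.0)
g(y_2) = b*y + (c1 - a1*y)*x1 + (c2 - a2*y)*x2 = 6*0.6 + 3.2*0.0 + 13.4*0.0 = 3.6 + 0.0 + 0.0 = 3.6


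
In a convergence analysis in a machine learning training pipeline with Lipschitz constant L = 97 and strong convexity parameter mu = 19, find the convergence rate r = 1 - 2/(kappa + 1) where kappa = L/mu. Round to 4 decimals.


Step 1: Compute the condition number.
kappa = L/mu = 97/19 = 5.1053
Step 2: Compute the convergence rate.
r = 1 - 2/(kappa + 1) = 1 - 2*mu/(L + mu) = (L - mu)/(L + mu) = 78/116 = 0.6724


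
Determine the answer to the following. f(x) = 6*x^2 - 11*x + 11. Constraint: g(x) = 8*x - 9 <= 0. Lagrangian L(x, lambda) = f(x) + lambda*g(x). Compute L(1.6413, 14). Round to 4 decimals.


Step 1: Evaluate f(x).
f(1.6413) = 6*1.6413^2 - 11*1.6413 + 11 = 9.1089
Step 2: Evaluate g(x).
g(1.6413) = 8*1.6413 - 9 = 4.1304
Step 3: Compute Lagrangian.
L = 9.1089 + 14*4.1304 = 66.9345


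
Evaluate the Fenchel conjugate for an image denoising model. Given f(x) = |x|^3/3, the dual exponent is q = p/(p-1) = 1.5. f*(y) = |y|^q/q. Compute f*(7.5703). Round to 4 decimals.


The conjugate exponent q satisfies 1/p + 1/q = 1.
p = 3, so q = 3/(3 - 1) = 1.5
|y|^q = 7.5703^1.5 = 20.8291
f*(7.5703) = 20.8291 / 1.5 = 13.886


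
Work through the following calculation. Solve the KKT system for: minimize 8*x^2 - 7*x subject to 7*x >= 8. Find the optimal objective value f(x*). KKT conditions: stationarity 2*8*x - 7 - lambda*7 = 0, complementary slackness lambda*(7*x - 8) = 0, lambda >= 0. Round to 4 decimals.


Step 1: Try lambda = 0 (constraint inactive).
x_unc = 7/(2*8) = 0.4375
Check: 7*0.4375 = 3.0625 < 8 -- violated!
Step 2: Constraint must be active: 7*x = 8
x* = 8/7 = 1.1429 (rounded; the exact value 8/7 is used below)
lambda = (2*8*(8/7) - 7)/7 = 1.6122
Step 3: Compute optimal value.
f(x*) = 8*(8/7)^2 - 7*(8/7) = 2.449


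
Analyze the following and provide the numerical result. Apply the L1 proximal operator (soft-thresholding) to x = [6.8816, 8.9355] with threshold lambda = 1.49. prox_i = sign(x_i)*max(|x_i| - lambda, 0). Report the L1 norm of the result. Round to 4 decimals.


Soft-thresholding with lambda = 1.49:
prox(6.8816) = sign(6.8816)*max(|6.8816| - 1.49, 0) = 5.3916
prox(8.9355) = sign(8.9355)*max(|8.9355| - 1.49, 0) = 7.4455
prox(x) = [5.3916, 7.4455]
||prox(x)||_1 = 5.3916 + 7.4455 = 12.8371


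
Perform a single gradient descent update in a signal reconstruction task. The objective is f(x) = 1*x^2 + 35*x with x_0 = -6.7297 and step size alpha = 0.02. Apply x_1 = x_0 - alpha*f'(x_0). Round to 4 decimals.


We compute the gradient at x_0 and apply the update.
f'(x) = 2*x + 35
f'(-6.7297) = 2*-6.7297 + 35 = 21.5406
x_1 = -6.7297 - 0.02*21.5406 = -7.1605


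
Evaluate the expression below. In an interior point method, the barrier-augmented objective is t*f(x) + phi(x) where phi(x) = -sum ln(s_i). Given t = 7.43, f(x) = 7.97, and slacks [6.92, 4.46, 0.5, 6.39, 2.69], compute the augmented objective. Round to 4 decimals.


Step 1: Compute log-barrier.
ln values: [1.9344, 1.4951, -0.6931, 1.8547, 0.9895]
phi = -(1.9344 + 1.4951 - 0.6931 + 1.8547 + 0.9895) = -5.5807
Step 2: Compute augmented objective.
t*f(x) = 7.43*7.97 = 59.2171
Total = 59.2171 - 5.5807 = 53.6364


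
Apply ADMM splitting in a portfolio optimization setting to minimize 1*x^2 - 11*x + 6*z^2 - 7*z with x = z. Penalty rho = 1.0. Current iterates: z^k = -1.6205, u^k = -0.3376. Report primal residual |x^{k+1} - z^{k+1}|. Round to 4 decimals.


ADMM iteration with rho = 1.0, z^k = -1.6205, u^k = -0.3376
Step 1: x-update.
Minimize 1*x^2 - 11*x + (1.0/2)*(x + 1.6205 - 0.3376)^2
FOC: (2*1 + 1.0)*x = 11 + 1.0*(-1.6205 + 0.3376)
x^{k+1} = 3.239
Step 2: z-update.
Minimize 6*z^2 - 7*z + (1.0/2)*(3.239 - z - 0.3376)^2
FOC: (2*6 + 1.0)*z = 7 + 1.0*(3.239 - 0.3376)
z^{k+1} = 0.7616
Step 3: u-update.
u^{k+1} = -0.3376 + 3.239 - 0.7616 = 2.1398
Step 4: Primal residual = |3.239 - 0.7616| = 2.4774


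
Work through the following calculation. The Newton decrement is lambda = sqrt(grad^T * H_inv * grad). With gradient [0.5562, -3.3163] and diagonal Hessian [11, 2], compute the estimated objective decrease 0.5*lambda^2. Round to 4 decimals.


Step 1: H is diagonal, so H^(-1) * g = [0.0506, -1.6582].
Step 2: g^T H^(-1) g = sum_i g_i^2 / H_ii
  = (0.5562)^2/11 + (-3.3163)^2/2
  = 0.0281 + 5.4989 = 5.527
Step 3: Objective decrease = 0.5 * g^T H^(-1) g = 2.7635


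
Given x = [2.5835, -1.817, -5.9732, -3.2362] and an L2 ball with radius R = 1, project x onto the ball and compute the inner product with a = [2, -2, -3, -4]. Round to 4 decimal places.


Step 1: Compute ||x|| (intermediates to 6 decimals).
||x|| = sqrt(2.5835^2 + (-1.817)^2 + (-5.9732)^2 + (-3.2362)^2) = 7.491867
Step 2: Project.
Since ||x|| > R, scale = R/||x|| = 1/7.491867 = 0.133478, proj(x) = scale * x
proj(x) = [0.34484, -0.24253, -0.797291, -0.431962]
Step 3: Dot product.
a^T * proj(x) = 2*0.34484 - 2*(-0.24253) - 3*(-0.797291) - 4*(-0.431962) = 5.2945


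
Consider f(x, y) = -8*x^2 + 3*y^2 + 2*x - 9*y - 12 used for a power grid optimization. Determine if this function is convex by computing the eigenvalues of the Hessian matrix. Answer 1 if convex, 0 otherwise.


The Hessian of f(x,y) = -8*x^2 + 3*y^2 + 2*x - 9*y - 12 is:
H = [[-16, 0], [0, 6]]
Trace = -16 + 6 = -10
Determinant = -16*6 - (0)^2 = -96
Discriminant = (-10)^2 - 4*-96 = 484.0
Eigenvalues: lambda_1 = -16.0, lambda_2 = 6.0
The function is not convex.

0
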